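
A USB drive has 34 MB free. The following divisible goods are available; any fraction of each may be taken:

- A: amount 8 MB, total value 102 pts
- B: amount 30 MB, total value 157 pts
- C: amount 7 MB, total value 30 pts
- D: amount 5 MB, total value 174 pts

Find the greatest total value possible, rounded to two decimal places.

Take in order of value per unit:
- D (174/5 per unit): all 5 → value 174, running total 174.00
- A (102/8 per unit): all 8 → value 102, running total 276.00
- B (157/30 per unit): 21 of 30 → value 21×157/30 = 109.9000, running total 385.90
Total 385.90.

385.90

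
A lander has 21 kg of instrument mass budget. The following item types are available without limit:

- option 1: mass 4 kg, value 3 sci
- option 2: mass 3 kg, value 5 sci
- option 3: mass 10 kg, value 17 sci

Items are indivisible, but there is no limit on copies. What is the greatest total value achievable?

Best value-per-unit is option 3 at 17/10; filling with it alone gives 2×17 = 34.
Optimal mix: 7×option 2 → mass 21, value 35.

35 sci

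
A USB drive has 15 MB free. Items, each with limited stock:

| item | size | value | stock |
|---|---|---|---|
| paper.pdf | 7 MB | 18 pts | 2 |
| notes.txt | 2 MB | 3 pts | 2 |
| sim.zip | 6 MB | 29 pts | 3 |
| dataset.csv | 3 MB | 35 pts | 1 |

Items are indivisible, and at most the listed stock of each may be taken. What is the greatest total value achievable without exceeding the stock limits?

Best selections within size 15 and stock limits:
- 2×sim.zip + 1×dataset.csv: size 15, value 93
- 2×notes.txt + 1×sim.zip + 1×dataset.csv: size 13, value 70
Best: 93 pts.

93 pts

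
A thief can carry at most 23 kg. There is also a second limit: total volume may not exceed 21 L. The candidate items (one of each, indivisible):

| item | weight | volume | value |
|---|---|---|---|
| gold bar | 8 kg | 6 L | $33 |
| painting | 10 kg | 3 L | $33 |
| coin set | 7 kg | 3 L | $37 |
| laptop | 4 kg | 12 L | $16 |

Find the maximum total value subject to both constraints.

Feasible sets respecting both limits:
- gold bar+coin set+laptop: weight 19, volume 21, value 86
- painting+coin set+laptop: weight 21, volume 18, value 86
- gold bar+painting+laptop: weight 22, volume 21, value 82
Best: $86.

$86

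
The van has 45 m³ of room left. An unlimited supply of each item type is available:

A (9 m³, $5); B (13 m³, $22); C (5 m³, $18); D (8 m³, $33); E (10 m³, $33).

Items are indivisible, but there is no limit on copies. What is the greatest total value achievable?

Best value-per-unit is D at 33/8; filling with it alone gives 5×33 = 165.
Optimal mix: 1×C + 5×D → volume 45, value 183.

$183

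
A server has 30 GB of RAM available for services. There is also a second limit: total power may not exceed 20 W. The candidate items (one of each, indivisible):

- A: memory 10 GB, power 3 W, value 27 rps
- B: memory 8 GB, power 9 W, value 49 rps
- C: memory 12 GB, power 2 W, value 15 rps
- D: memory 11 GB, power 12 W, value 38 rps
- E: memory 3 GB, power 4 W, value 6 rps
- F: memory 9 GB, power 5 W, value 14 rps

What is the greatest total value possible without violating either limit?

91 rps

Feasible sets respecting both limits:
- A+B+C: memory 30, power 14, value 91
- A+B+F: memory 27, power 17, value 90
- A+B+E: memory 21, power 16, value 82
- A+D+F: memory 30, power 20, value 79
Best: 91 rps.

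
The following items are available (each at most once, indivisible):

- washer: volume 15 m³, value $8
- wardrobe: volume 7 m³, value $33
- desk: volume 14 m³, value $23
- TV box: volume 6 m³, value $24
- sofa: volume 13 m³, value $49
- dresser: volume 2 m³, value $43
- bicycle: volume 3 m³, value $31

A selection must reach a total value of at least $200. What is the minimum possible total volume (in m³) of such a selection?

45

Subsets with value ≥ 200, sorted by total volume:
- wardrobe+desk+TV box+sofa+dresser+bicycle: volume 45, value 203
- washer+wardrobe+desk+TV box+sofa+dresser+bicycle: volume 60, value 211
Minimum volume: 45 m³.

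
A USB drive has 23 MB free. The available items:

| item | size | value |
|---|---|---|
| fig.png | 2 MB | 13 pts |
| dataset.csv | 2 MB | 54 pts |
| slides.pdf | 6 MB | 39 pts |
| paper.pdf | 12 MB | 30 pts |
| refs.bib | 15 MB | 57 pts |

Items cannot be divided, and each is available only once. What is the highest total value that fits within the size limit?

Check high-value combinations within 23 MB:
- dataset.csv+slides.pdf+refs.bib: size 2+6+15=23, value 54+39+57=150
- fig.png+dataset.csv+slides.pdf+paper.pdf: size 2+2+6+12=22, value 13+54+39+30=136
- fig.png+dataset.csv+refs.bib: size 2+2+15=19, value 13+54+57=124
- dataset.csv+slides.pdf+paper.pdf: size 2+6+12=20, value 54+39+30=123
- dataset.csv+refs.bib: size 2+15=17, value 54+57=111
Best: 150 pts.

150 pts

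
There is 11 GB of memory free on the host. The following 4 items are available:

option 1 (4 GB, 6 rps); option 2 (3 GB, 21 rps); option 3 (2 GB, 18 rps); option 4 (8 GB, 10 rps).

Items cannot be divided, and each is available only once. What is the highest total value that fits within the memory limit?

Check high-value combinations within 11 GB:
- option 1+option 2+option 3: memory 4+3+2=9, value 6+21+18=45
- option 2+option 3: memory 3+2=5, value 21+18=39
- option 2+option 4: memory 3+8=11, value 21+10=31
- option 3+option 4: memory 2+8=10, value 18+10=28
Best: 45 rps.

45 rps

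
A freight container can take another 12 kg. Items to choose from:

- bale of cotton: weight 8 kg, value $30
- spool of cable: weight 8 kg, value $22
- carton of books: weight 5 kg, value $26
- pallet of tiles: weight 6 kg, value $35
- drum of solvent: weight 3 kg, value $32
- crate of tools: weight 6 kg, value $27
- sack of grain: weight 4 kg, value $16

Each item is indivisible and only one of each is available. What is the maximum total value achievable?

Check high-value combinations within 12 kg:
- carton of books+drum of solvent+sack of grain: weight 5+3+4=12, value 26+32+16=74
- pallet of tiles+drum of solvent: weight 6+3=9, value 35+32=67
- bale of cotton+drum of solvent: weight 8+3=11, value 30+32=62
Best: $74.

$74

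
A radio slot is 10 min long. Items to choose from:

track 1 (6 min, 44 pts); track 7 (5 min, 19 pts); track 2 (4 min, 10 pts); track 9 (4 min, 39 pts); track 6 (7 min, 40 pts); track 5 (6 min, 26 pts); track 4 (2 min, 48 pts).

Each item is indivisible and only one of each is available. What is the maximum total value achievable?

Check high-value combinations within 10 min:
- track 2+track 9+track 4: duration 4+4+2=10, value 10+39+48=97
- track 1+track 4: duration 6+2=8, value 44+48=92
- track 6+track 4: duration 7+2=9, value 40+48=88
- track 9+track 4: duration 4+2=6, value 39+48=87
- track 1+track 9: duration 6+4=10, value 44+39=83
Best: 97 pts.

97 pts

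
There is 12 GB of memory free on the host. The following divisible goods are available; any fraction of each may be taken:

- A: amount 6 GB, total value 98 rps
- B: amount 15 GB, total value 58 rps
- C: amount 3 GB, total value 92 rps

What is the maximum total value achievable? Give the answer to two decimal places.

Take in order of value per unit:
- C (92/3 per unit): all 3 → value 92, running total 92.00
- A (98/6 per unit): all 6 → value 98, running total 190.00
- B (58/15 per unit): 3 of 15 → value 3×58/15 = 11.6000, running total 201.60
Total 201.60.

201.60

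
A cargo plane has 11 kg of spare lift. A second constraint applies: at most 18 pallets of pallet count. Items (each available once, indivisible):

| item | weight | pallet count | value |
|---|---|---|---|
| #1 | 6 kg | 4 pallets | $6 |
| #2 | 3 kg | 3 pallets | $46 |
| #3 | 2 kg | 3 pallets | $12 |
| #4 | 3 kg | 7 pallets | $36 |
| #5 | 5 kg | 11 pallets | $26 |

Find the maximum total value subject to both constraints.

$94

Feasible sets respecting both limits:
- #2+#3+#4: weight 8, pallet count 13, value 94
- #2+#3+#5: weight 10, pallet count 17, value 84
- #2+#4: weight 6, pallet count 10, value 82
- #2+#5: weight 8, pallet count 14, value 72
Best: $94.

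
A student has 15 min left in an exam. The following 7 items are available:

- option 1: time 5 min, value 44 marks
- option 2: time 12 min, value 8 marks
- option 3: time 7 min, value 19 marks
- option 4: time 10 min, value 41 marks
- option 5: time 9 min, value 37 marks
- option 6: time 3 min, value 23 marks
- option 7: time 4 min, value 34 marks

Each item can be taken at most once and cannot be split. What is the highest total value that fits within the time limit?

101 marks

Check high-value combinations within 15 min:
- option 1+option 6+option 7: time 5+3+4=12, value 44+23+34=101
- option 1+option 3+option 6: time 5+7+3=15, value 44+19+23=86
- option 1+option 4: time 5+10=15, value 44+41=85
- option 1+option 5: time 5+9=14, value 44+37=81
- option 1+option 7: time 5+4=9, value 44+34=78
Best: 101 marks.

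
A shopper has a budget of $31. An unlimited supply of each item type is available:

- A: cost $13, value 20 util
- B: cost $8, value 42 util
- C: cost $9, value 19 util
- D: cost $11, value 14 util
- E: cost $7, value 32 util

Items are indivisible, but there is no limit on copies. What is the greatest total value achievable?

Best value-per-unit is B at 42/8; filling with it alone gives 3×42 = 126.
Optimal mix: 3×B + 1×E → cost 31, value 158.

158 util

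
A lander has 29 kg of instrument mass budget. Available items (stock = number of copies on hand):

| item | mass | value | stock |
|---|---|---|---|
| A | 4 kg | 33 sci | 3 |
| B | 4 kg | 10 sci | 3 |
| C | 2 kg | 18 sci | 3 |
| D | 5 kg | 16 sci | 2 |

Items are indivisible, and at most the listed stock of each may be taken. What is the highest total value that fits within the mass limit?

Top feasible selections:
- 3×A + 3×C + 2×D: mass 28, value 185
- 3×A + 1×B + 3×C + 1×D: mass 27, value 179
- 3×A + 2×B + 3×C: mass 26, value 173
- 3×A + 2×B + 2×C + 1×D: mass 29, value 171
Best: 185 sci.

185 sci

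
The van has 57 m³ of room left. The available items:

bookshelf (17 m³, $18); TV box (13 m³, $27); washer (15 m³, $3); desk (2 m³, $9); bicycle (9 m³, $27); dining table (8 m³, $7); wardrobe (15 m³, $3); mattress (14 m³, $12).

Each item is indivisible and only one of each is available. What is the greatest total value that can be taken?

Check high-value combinations within 57 m³:
- bookshelf+TV box+desk+bicycle+mattress: volume 17+13+2+9+14=55, value 18+27+9+27+12=93
- bookshelf+TV box+desk+bicycle+dining table: volume 17+13+2+9+8=49, value 18+27+9+27+7=88
- bookshelf+TV box+bicycle+mattress: volume 17+13+9+14=53, value 18+27+27+12=84
- bookshelf+TV box+washer+desk+bicycle: volume 17+13+15+2+9=56, value 18+27+3+9+27=84
- bookshelf+TV box+desk+bicycle+wardrobe: volume 17+13+2+9+15=56, value 18+27+9+27+3=84
Best: $93.

$93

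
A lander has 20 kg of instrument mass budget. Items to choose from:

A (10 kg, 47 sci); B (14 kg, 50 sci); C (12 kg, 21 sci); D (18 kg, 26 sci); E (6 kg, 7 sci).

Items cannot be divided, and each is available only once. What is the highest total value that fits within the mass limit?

Check high-value combinations within 20 kg:
- B+E: mass 14+6=20, value 50+7=57
- A+E: mass 10+6=16, value 47+7=54
- B: mass 14, value 50
- A: mass 10, value 47
- C+E: mass 12+6=18, value 21+7=28
Best: 57 sci.

57 sci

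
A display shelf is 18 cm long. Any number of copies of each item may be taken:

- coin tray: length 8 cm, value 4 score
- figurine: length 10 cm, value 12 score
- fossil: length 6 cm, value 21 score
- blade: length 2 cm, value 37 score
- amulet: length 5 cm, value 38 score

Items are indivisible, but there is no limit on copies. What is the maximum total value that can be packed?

Best value-per-unit is blade at 37/2, and filling with it alone uses length 9×2=18. No mix of the others beats 9×37 = 333.

333 score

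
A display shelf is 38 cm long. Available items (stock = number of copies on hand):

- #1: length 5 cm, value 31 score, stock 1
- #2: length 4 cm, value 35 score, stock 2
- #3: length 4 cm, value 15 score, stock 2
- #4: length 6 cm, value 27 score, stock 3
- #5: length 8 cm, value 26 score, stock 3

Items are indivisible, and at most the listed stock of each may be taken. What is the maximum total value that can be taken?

197 score

Best selections within length 38 and stock limits:
- 1×#1 + 2×#2 + 1×#3 + 3×#4: length 35, value 197
- 1×#1 + 2×#2 + 1×#3 + 2×#4 + 1×#5: length 37, value 196
Best: 197 score.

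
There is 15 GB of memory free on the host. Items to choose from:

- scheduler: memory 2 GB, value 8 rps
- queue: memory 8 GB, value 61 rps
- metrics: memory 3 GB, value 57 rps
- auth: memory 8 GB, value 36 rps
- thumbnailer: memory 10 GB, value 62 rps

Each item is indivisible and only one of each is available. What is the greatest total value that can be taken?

127 rps

Check high-value combinations within 15 GB:
- scheduler+metrics+thumbnailer: memory 2+3+10=15, value 8+57+62=127
- scheduler+queue+metrics: memory 2+8+3=13, value 8+61+57=126
- metrics+thumbnailer: memory 3+10=13, value 57+62=119
- queue+metrics: memory 8+3=11, value 61+57=118
- scheduler+metrics+auth: memory 2+3+8=13, value 8+57+36=101
Best: 127 rps.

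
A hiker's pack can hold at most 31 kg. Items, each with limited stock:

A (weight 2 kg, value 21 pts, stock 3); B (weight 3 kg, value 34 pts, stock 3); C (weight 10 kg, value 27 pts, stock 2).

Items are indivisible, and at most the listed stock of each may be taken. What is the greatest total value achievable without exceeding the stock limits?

192 pts

Best selections within weight 31 and stock limits:
- 3×A + 3×B + 1×C: weight 25, value 192
- 1×A + 3×B + 2×C: weight 31, value 177
- 2×A + 3×B + 1×C: weight 23, value 171
- 3×A + 3×B: weight 15, value 165
Best: 192 pts.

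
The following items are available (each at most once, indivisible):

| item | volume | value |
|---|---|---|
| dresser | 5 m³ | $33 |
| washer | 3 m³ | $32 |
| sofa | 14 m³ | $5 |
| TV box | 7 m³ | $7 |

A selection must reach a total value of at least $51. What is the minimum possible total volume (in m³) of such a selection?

Subsets with value ≥ 51, sorted by total volume:
- dresser+washer: volume 8, value 65
- dresser+washer+TV box: volume 15, value 72
- dresser+washer+sofa: volume 22, value 70
Minimum volume: 8 m³.

8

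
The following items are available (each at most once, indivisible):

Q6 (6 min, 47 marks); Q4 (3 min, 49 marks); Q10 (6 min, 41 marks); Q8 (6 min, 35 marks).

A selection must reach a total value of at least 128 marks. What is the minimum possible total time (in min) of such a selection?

Subsets with value ≥ 128, sorted by total time:
- Q6+Q4+Q10: time 15, value 137
- Q6+Q4+Q8: time 15, value 131
- Q6+Q4+Q10+Q8: time 21, value 172
Minimum time: 15 min.

15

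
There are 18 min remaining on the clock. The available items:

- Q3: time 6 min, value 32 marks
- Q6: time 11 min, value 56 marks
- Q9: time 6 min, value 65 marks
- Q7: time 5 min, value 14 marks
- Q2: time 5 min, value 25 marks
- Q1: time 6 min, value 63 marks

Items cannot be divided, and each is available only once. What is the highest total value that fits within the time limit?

160 marks

This is a 0/1 knapsack; check combinations near the capacity.
- Q3+Q9+Q1: time 6+6+6=18, value 32+65+63=160
- Q9+Q2+Q1: time 6+5+6=17, value 65+25+63=153
- Q9+Q7+Q1: time 6+5+6=17, value 65+14+63=142
- Q9+Q1: time 6+6=12, value 65+63=128
- Q3+Q9+Q2: time 6+6+5=17, value 32+65+25=122
Best: 160 marks.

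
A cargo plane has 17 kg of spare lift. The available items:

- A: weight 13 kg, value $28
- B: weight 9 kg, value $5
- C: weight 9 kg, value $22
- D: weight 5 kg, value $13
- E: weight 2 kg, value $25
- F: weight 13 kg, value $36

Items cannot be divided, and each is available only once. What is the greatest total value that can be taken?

$61

Check high-value combinations within 17 kg:
- E+F: weight 2+13=15, value 25+36=61
- C+D+E: weight 9+5+2=16, value 22+13+25=60
- A+E: weight 13+2=15, value 28+25=53
- C+E: weight 9+2=11, value 22+25=47
Best: $61.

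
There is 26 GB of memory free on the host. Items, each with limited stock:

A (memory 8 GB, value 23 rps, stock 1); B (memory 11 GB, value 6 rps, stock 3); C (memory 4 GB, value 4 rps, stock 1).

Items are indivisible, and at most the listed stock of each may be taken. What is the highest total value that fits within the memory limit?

Best selections within memory 26 and stock limits:
- 1×A + 1×B + 1×C: memory 23, value 33
- 1×A + 1×B: memory 19, value 29
- 1×A + 1×C: memory 12, value 27
Best: 33 rps.

33 rps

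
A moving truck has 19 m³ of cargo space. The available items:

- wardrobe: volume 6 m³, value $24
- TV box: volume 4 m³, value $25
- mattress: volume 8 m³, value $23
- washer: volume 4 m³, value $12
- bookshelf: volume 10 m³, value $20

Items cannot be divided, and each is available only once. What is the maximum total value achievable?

$72

Check high-value combinations within 19 m³:
- wardrobe+TV box+mattress: volume 6+4+8=18, value 24+25+23=72
- wardrobe+TV box+washer: volume 6+4+4=14, value 24+25+12=61
- TV box+mattress+washer: volume 4+8+4=16, value 25+23+12=60
- wardrobe+mattress+washer: volume 6+8+4=18, value 24+23+12=59
- TV box+washer+bookshelf: volume 4+4+10=18, value 25+12+20=57
Best: $72.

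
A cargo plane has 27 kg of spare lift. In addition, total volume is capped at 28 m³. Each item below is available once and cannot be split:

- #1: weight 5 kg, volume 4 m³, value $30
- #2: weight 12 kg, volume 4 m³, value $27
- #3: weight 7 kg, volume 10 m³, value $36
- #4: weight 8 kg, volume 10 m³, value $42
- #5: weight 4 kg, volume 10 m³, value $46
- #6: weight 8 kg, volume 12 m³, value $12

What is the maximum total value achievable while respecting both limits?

$118

Feasible sets respecting both limits:
- #1+#4+#5: weight 17, volume 24, value 118
- #2+#4+#5: weight 24, volume 24, value 115
- #1+#3+#5: weight 16, volume 24, value 112
- #2+#3+#5: weight 23, volume 24, value 109
Best: $118.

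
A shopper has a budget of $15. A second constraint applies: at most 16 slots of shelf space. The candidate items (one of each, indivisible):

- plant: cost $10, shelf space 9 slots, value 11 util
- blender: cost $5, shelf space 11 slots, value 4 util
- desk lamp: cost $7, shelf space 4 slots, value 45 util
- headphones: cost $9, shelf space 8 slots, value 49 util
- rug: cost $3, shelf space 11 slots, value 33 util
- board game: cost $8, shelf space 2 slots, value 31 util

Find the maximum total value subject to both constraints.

Feasible sets respecting both limits:
- desk lamp+rug: cost 10, shelf space 15, value 78
- desk lamp+board game: cost 15, shelf space 6, value 76
- rug+board game: cost 11, shelf space 13, value 64
Best: 78 util.

78 util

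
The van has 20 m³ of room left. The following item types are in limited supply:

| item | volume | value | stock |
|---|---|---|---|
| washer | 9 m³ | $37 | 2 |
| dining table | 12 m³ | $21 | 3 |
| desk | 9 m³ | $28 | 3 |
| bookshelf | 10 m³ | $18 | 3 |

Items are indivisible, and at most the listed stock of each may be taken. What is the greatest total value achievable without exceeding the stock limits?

$74

Best selections within volume 20 and stock limits:
- 2×washer: volume 18, value 74
- 1×washer + 1×desk: volume 18, value 65
Best: $74.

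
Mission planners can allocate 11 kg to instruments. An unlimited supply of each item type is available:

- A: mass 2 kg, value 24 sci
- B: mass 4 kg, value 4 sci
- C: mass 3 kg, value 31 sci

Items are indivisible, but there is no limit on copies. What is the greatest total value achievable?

Best value-per-unit is A at 24/2; filling with it alone gives 5×24 = 120.
Optimal mix: 4×A + 1×C → mass 11, value 127.

127 sci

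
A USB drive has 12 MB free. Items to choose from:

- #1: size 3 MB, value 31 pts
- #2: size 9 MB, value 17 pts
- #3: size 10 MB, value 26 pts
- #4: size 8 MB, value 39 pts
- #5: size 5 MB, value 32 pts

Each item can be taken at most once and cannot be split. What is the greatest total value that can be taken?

70 pts

Check high-value combinations within 12 MB:
- #1+#4: size 3+8=11, value 31+39=70
- #1+#5: size 3+5=8, value 31+32=63
- #1+#2: size 3+9=12, value 31+17=48
Best: 70 pts.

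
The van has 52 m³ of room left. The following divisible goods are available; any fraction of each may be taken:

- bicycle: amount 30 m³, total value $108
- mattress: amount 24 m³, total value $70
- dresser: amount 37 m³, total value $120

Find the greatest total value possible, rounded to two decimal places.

179.35

Take in order of value per unit:
- bicycle (108/30 per unit): all 30 → value 108, running total 108.00
- dresser (120/37 per unit): 22 of 37 → value 22×120/37 = 71.3514, running total 179.35
Total 179.35.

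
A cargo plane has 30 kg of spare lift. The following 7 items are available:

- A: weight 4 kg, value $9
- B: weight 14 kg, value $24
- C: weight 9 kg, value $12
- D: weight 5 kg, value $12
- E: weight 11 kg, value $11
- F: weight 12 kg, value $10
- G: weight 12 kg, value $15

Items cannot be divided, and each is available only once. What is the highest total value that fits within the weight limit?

$48

Check high-value combinations within 30 kg:
- B+C+D: weight 14+9+5=28, value 24+12+12=48
- A+B+G: weight 4+14+12=30, value 9+24+15=48
- A+C+D+G: weight 4+9+5+12=30, value 9+12+12+15=48
- B+D+E: weight 14+5+11=30, value 24+12+11=47
- A+B+D: weight 4+14+5=23, value 9+24+12=45
Best: $48.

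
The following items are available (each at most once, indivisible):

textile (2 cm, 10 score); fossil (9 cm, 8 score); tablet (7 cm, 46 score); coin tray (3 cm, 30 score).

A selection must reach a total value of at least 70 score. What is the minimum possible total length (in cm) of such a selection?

Subsets with value ≥ 70, sorted by total length:
- tablet+coin tray: length 10, value 76
- textile+tablet+coin tray: length 12, value 86
- fossil+tablet+coin tray: length 19, value 84
Minimum length: 10 cm.

10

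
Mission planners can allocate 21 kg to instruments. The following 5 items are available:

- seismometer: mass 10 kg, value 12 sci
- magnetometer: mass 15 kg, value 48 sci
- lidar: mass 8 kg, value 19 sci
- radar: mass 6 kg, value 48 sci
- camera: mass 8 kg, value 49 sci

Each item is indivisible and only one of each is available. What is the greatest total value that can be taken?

Check high-value combinations within 21 kg:
- radar+camera: mass 6+8=14, value 48+49=97
- magnetometer+radar: mass 15+6=21, value 48+48=96
- lidar+camera: mass 8+8=16, value 19+49=68
- lidar+radar: mass 8+6=14, value 19+48=67
Best: 97 sci.

97 sci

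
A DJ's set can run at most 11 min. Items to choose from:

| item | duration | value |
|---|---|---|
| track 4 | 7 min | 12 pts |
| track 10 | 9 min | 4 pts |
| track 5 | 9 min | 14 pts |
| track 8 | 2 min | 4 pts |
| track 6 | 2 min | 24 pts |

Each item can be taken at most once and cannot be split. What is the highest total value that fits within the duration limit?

Check high-value combinations within 11 min:
- track 4+track 8+track 6: duration 7+2+2=11, value 12+4+24=40
- track 5+track 6: duration 9+2=11, value 14+24=38
- track 4+track 6: duration 7+2=9, value 12+24=36
- track 8+track 6: duration 2+2=4, value 4+24=28
Best: 40 pts.

40 pts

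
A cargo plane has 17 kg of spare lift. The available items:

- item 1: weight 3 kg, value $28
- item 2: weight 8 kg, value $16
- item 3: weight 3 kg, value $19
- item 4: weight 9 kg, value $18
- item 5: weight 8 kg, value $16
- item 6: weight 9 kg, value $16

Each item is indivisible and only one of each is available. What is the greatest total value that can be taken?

Check high-value combinations within 17 kg:
- item 1+item 3+item 4: weight 3+3+9=15, value 28+19+18=65
- item 1+item 2+item 3: weight 3+8+3=14, value 28+16+19=63
- item 1+item 3+item 5: weight 3+3+8=14, value 28+19+16=63
Best: $65.

$65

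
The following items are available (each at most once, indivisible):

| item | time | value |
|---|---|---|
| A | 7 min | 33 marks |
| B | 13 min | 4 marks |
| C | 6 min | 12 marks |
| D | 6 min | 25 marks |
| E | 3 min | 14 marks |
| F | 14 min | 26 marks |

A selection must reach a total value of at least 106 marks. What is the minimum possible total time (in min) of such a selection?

Subsets with value ≥ 106, sorted by total time:
- A+C+D+E+F: time 36, value 110
- A+B+C+D+E+F: time 49, value 114
Minimum time: 36 min.

36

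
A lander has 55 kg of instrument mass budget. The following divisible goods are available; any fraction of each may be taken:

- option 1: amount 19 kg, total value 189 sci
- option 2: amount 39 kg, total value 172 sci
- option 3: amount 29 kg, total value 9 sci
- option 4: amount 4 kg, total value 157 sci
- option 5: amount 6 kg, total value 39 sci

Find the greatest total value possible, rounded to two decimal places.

Take in order of value per unit:
- option 4 (157/4 per unit): all 4 → value 157, running total 157.00
- option 1 (189/19 per unit): all 19 → value 189, running total 346.00
- option 5 (39/6 per unit): all 6 → value 39, running total 385.00
- option 2 (172/39 per unit): 26 of 39 → value 26×172/39 = 114.6667, running total 499.67
Total 499.67.

499.67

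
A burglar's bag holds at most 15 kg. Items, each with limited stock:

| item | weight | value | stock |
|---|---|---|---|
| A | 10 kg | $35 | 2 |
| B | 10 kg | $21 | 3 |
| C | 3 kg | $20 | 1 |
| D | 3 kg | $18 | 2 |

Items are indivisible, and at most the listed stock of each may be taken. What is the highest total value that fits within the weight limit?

$56

Top feasible selections:
- 1×C + 2×D: weight 9, value 56
- 1×A + 1×C: weight 13, value 55
- 1×A + 1×D: weight 13, value 53
- 1×B + 1×C: weight 13, value 41
Best: $56.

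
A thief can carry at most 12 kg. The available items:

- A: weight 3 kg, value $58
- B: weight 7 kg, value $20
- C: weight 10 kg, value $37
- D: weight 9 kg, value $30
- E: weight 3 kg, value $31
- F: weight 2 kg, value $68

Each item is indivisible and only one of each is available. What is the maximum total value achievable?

Check high-value combinations within 12 kg:
- A+E+F: weight 3+3+2=8, value 58+31+68=157
- A+B+F: weight 3+7+2=12, value 58+20+68=146
- A+F: weight 3+2=5, value 58+68=126
- B+E+F: weight 7+3+2=12, value 20+31+68=119
- C+F: weight 10+2=12, value 37+68=105
Best: $157.

$157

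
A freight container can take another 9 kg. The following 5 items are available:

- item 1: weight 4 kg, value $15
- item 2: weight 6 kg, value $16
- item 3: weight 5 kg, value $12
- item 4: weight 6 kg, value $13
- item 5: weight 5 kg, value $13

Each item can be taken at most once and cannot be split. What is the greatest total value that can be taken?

Check high-value combinations within 9 kg:
- item 1+item 5: weight 4+5=9, value 15+13=28
- item 1+item 3: weight 4+5=9, value 15+12=27
- item 2: weight 6, value 16
- item 1: weight 4, value 15
- item 5: weight 5, value 13
Best: $28.

$28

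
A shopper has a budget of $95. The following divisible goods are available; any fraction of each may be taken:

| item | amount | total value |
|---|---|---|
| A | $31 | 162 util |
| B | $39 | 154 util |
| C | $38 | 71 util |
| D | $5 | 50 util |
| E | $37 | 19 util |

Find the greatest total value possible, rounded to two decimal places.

403.37

Take in order of value per unit:
- D (50/5 per unit): all 5 → value 50, running total 50.00
- A (162/31 per unit): all 31 → value 162, running total 212.00
- B (154/39 per unit): all 39 → value 154, running total 366.00
- C (71/38 per unit): 20 of 38 → value 20×71/38 = 37.3684, running total 403.37
Total 403.37.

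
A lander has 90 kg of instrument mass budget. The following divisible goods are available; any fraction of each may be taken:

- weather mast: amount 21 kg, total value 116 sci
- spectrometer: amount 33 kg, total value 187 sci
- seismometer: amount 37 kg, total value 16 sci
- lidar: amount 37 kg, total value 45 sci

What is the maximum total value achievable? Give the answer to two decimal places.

Take in order of value per unit:
- spectrometer (187/33 per unit): all 33 → value 187, running total 187.00
- weather mast (116/21 per unit): all 21 → value 116, running total 303.00
- lidar (45/37 per unit): 36 of 37 → value 36×45/37 = 43.7838, running total 346.78
Total 346.78.

346.78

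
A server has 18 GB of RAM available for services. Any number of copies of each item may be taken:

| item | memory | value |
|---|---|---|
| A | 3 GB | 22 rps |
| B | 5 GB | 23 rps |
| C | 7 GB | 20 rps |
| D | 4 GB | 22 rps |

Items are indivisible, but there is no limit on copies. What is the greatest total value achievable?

132 rps

Best value-per-unit is A at 22/3, and filling with it alone uses memory 6×3=18. No mix of the others beats 6×22 = 132.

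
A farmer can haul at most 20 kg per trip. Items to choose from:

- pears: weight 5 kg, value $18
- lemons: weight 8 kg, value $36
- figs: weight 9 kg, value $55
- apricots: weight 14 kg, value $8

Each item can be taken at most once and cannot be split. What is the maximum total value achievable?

$91

Check high-value combinations within 20 kg:
- lemons+figs: weight 8+9=17, value 36+55=91
- pears+figs: weight 5+9=14, value 18+55=73
- figs: weight 9, value 55
Best: $91.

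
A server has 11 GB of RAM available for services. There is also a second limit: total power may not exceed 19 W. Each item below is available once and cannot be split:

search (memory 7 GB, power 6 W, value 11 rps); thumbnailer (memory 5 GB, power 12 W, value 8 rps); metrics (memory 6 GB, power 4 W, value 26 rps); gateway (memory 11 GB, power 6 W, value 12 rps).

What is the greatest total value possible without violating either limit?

Feasible sets respecting both limits:
- thumbnailer+metrics: memory 11, power 16, value 34
- metrics: memory 6, power 4, value 26
- gateway: memory 11, power 6, value 12
- search: memory 7, power 6, value 11
Best: 34 rps.

34 rps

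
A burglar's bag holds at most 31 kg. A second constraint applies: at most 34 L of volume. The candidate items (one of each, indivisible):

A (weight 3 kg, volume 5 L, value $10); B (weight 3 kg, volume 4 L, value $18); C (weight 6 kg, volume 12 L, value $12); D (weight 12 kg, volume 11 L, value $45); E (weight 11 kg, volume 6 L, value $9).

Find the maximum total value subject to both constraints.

$85

Feasible sets respecting both limits:
- A+B+C+D: weight 24, volume 32, value 85
- A+B+D+E: weight 29, volume 26, value 82
- B+C+D: weight 21, volume 27, value 75
Best: $85.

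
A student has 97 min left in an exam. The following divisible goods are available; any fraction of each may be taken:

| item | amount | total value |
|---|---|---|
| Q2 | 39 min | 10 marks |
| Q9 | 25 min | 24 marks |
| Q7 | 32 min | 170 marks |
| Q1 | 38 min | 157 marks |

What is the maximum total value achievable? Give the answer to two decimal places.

351.51

Take in order of value per unit:
- Q7 (170/32 per unit): all 32 → value 170, running total 170.00
- Q1 (157/38 per unit): all 38 → value 157, running total 327.00
- Q9 (24/25 per unit): all 25 → value 24, running total 351.00
- Q2 (10/39 per unit): 2 of 39 → value 2×10/39 = 0.5128, running total 351.51
Total 351.51.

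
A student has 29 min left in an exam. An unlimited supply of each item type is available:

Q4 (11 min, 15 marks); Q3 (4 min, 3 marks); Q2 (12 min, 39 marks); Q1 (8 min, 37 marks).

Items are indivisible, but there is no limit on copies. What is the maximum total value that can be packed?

114 marks

Best value-per-unit is Q1 at 37/8; filling with it alone gives 3×37 = 111.
Optimal mix: 1×Q3 + 3×Q1 → time 28, value 114.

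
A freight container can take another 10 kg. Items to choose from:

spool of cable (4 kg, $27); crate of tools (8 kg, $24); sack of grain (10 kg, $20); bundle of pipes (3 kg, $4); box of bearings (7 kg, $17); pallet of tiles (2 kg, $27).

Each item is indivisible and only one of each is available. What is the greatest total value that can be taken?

Check high-value combinations within 10 kg:
- spool of cable+bundle of pipes+pallet of tiles: weight 4+3+2=9, value 27+4+27=58
- spool of cable+pallet of tiles: weight 4+2=6, value 27+27=54
- crate of tools+pallet of tiles: weight 8+2=10, value 24+27=51
Best: $58.

$58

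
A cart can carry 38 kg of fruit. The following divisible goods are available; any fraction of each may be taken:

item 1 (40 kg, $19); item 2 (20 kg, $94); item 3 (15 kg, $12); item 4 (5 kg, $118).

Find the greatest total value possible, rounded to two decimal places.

Take in order of value per unit:
- item 4 (118/5 per unit): all 5 → value 118, running total 118.00
- item 2 (94/20 per unit): all 20 → value 94, running total 212.00
- item 3 (12/15 per unit): 13 of 15 → value 13×12/15 = 10.4000, running total 222.40
Total 222.40.

222.40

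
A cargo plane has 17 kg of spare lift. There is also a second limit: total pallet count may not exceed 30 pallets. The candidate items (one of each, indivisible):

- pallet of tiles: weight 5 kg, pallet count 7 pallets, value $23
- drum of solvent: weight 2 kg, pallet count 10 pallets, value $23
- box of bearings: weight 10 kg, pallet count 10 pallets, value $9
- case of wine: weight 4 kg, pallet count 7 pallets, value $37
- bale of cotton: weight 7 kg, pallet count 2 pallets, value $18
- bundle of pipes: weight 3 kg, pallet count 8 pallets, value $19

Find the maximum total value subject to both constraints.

$97

Feasible sets respecting both limits:
- drum of solvent+case of wine+bale of cotton+bundle of pipes: weight 16, pallet count 27, value 97
- pallet of tiles+drum of solvent+case of wine: weight 11, pallet count 24, value 83
- pallet of tiles+drum of solvent+bale of cotton+bundle of pipes: weight 17, pallet count 27, value 83
- pallet of tiles+case of wine+bundle of pipes: weight 12, pallet count 22, value 79
Best: $97.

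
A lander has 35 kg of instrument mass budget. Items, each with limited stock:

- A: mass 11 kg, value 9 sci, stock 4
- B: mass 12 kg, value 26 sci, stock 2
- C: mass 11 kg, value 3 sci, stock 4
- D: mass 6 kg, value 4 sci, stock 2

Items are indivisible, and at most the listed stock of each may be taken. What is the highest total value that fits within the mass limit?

61 sci

Top feasible selections:
- 1×A + 2×B: mass 35, value 61
- 2×B + 1×D: mass 30, value 56
- 2×B + 1×C: mass 35, value 55
- 2×B: mass 24, value 52
Best: 61 sci.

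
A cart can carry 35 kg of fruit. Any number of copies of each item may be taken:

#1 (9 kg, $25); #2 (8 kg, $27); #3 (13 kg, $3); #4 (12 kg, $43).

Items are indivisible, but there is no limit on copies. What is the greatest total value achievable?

$113

Best value-per-unit is #4 at 43/12; filling with it alone gives 2×43 = 86.
Optimal mix: 1×#2 + 2×#4 → weight 32, value 113.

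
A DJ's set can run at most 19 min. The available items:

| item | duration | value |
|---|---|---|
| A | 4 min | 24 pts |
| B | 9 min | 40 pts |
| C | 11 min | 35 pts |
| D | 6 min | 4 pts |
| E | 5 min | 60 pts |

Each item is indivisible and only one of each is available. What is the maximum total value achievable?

124 pts

Check high-value combinations within 19 min:
- A+B+E: duration 4+9+5=18, value 24+40+60=124
- B+E: duration 9+5=14, value 40+60=100
- C+E: duration 11+5=16, value 35+60=95
Best: 124 pts.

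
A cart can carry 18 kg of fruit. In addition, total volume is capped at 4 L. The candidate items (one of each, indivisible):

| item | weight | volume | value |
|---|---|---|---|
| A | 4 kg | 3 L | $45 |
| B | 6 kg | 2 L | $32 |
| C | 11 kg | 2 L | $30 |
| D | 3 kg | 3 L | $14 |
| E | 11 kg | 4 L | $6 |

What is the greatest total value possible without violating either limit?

Feasible sets respecting both limits:
- B+C: weight 17, volume 4, value 62
- A: weight 4, volume 3, value 45
- B: weight 6, volume 2, value 32
Best: $62.

$62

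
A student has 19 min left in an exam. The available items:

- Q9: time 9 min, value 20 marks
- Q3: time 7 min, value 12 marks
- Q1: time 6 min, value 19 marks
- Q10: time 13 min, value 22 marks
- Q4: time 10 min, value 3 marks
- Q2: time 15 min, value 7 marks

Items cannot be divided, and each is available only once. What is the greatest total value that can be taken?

Check high-value combinations within 19 min:
- Q1+Q10: time 6+13=19, value 19+22=41
- Q9+Q1: time 9+6=15, value 20+19=39
- Q9+Q3: time 9+7=16, value 20+12=32
- Q3+Q1: time 7+6=13, value 12+19=31
Best: 41 marks.

41 marks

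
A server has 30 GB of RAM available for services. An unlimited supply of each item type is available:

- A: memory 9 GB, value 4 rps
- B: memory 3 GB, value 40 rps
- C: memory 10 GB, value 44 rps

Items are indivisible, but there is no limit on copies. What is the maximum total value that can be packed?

Best value-per-unit is B at 40/3, and filling with it alone uses memory 10×3=30. No mix of the others beats 10×40 = 400.

400 rps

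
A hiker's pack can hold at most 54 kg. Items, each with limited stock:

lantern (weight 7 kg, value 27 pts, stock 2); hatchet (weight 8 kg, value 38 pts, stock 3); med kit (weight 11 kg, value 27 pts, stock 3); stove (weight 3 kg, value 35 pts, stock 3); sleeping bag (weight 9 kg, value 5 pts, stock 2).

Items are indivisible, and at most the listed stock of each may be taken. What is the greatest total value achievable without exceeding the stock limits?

Top feasible selections:
- 2×lantern + 3×hatchet + 3×stove: weight 47, value 273
- 1×lantern + 3×hatchet + 1×med kit + 3×stove: weight 51, value 273
Best: 273 pts.

273 pts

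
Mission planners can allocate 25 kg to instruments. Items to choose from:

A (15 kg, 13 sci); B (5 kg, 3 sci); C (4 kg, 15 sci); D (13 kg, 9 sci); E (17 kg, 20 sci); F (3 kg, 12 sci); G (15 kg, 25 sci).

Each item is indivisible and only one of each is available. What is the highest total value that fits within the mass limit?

Check high-value combinations within 25 kg:
- C+F+G: mass 4+3+15=22, value 15+12+25=52
- C+E+F: mass 4+17+3=24, value 15+20+12=47
- B+C+G: mass 5+4+15=24, value 3+15+25=43
- C+G: mass 4+15=19, value 15+25=40
- A+C+F: mass 15+4+3=22, value 13+15+12=40
Best: 52 sci.

52 sci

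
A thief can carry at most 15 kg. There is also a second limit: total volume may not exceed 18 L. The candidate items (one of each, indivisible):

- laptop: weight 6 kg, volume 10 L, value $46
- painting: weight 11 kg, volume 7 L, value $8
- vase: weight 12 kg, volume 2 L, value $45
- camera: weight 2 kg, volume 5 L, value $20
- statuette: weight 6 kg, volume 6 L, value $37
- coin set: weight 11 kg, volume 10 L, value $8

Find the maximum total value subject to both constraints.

Feasible sets respecting both limits:
- laptop+statuette: weight 12, volume 16, value 83
- laptop+camera: weight 8, volume 15, value 66
- vase+camera: weight 14, volume 7, value 65
- camera+statuette: weight 8, volume 11, value 57
Best: $83.

$83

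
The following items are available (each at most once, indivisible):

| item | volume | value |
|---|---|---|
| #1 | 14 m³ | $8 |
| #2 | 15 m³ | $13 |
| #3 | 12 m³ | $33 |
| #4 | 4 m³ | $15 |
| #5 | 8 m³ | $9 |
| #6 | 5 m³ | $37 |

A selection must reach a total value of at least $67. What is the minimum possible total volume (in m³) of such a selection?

Subsets with value ≥ 67, sorted by total volume:
- #3+#6: volume 17, value 70
- #3+#4+#6: volume 21, value 85
- #3+#5+#6: volume 25, value 79
Minimum volume: 17 m³.

17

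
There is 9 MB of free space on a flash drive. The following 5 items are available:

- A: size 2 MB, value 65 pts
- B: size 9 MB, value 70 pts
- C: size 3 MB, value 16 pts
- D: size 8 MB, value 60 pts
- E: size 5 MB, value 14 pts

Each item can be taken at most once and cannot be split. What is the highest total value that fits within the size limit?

81 pts

Check high-value combinations within 9 MB:
- A+C: size 2+3=5, value 65+16=81
- A+E: size 2+5=7, value 65+14=79
- B: size 9, value 70
Best: 81 pts.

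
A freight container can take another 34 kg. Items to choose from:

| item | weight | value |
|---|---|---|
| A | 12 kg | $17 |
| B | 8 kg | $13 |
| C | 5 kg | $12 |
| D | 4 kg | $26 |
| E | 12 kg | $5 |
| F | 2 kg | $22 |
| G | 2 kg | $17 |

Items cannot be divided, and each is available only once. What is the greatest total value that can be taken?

Check high-value combinations within 34 kg:
- A+B+C+D+F+G: weight 12+8+5+4+2+2=33, value 17+13+12+26+22+17=107
- A+B+D+F+G: weight 12+8+4+2+2=28, value 17+13+26+22+17=95
- B+C+D+E+F+G: weight 8+5+4+12+2+2=33, value 13+12+26+5+22+17=95
- A+C+D+F+G: weight 12+5+4+2+2=25, value 17+12+26+22+17=94
- B+C+D+F+G: weight 8+5+4+2+2=21, value 13+12+26+22+17=90
Best: $107.

$107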